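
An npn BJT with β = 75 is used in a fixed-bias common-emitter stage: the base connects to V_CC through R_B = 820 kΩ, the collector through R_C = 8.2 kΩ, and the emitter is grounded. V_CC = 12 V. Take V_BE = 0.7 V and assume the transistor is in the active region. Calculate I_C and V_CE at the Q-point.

I_C ≈ 1 mA, V_CE ≈ 3.5 V

Base loop: V_CC = I_B·R_B + V_BE, so I_B = (12 − 0.7)/820 kΩ = 0.0138 mA.
In the active region I_C = β·I_B = 75 × 0.0138 = 1.03 mA.
Collector loop: V_CE = V_CC − I_C·R_C = 12 − 1.03×8.2 = 3.53 V.
Since V_CE = 3.53 V > V_CE(sat) ≈ 0.2 V, the transistor is in the active region as assumed.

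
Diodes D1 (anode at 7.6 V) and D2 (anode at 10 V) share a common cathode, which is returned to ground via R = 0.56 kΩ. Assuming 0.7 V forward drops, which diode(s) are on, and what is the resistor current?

Assume both conduct. Then node N would need to be at both 7.6−0.7 = 6.9 V and 10−0.7 = 9.3 V, which is impossible.
Assume only D2 conducts: V_N = 10 − 0.7 = 9.3 V, so I_R = 9.3/0.56 = 16.6 mA.
Check D1: its anode-to-cathode voltage is 7.6 − 9.3 = -1.7 V < 0.7 V, so it is off. The assumption is consistent.

Only D2 conducts; I_R ≈ 17 mA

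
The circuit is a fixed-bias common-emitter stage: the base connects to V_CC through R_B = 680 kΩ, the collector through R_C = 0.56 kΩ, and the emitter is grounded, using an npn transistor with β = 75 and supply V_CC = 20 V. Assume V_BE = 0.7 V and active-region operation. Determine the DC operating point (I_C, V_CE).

I_C ≈ 2.1 mA, V_CE ≈ 19 V

Base loop: V_CC = I_B·R_B + V_BE, so I_B = (20 − 0.7)/680 kΩ = 0.0284 mA.
In the active region I_C = β·I_B = 75 × 0.0284 = 2.13 mA.
Collector loop: V_CE = V_CC − I_C·R_C = 20 − 2.13×0.56 = 18.8 V.
Since V_CE = 18.8 V > V_CE(sat) ≈ 0.2 V, the transistor is in the active region as assumed.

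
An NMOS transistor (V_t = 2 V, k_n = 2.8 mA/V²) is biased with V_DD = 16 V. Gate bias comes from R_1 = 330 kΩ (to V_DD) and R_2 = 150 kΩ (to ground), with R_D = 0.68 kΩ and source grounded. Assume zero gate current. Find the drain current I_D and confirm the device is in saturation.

I_D ≈ 13 mA

V_G = V_DD·R_2/(R_1+R_2) = 16×150/480 = 5 V. With the source grounded, V_GS = V_G = 5 V.
Assume saturation: I_D = (k_n/2)(V_GS − V_t)² = (2.8/2)×(5 − 2)² = 1.4×3² = 12.6 mA.
V_DS = V_DD − I_D·R_D = 16 − 12.6×0.68 = 7.43 V.
Saturation requires V_DS ≥ V_GS − V_t = 3 V; 7.43 ≥ 3 ✓.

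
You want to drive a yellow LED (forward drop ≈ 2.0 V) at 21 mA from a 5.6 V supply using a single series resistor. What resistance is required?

R ≈ 0.17 kΩ

The resistor drops V_S − V_D = 5.6 − 2.0 = 3.6 V at 21 mA.
R = 3.6 V / 21 mA = 0.171 kΩ.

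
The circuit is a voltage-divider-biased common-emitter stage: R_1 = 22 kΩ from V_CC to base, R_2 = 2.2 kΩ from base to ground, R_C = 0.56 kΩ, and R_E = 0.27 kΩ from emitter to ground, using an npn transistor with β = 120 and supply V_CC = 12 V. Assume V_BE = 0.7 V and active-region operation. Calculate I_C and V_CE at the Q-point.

I_C ≈ 1.4 mA, V_CE ≈ 11 V

Thevenize the base divider: V_Th = V_CC·R_2/(R_1+R_2) = 12×2.2/24.2 = 1.09 V, R_Th = R_1‖R_2 = 2 kΩ.
Base-emitter loop: V_Th = I_B·R_Th + V_BE + (β+1)I_B·R_E, so I_B = (1.09 − 0.7) / (2 + 121×0.27) = 0.0113 mA.
I_C = β·I_B = 120×0.0113 = 1.35 mA, and I_E = (β+1)I_B = 1.36 mA.
V_CE = V_CC − I_C·R_C − I_E·R_E = 12 − 1.35×0.56 − 1.36×0.27 = 10.9 V.
V_CE = 10.9 V > 0.2 V confirms active-region operation.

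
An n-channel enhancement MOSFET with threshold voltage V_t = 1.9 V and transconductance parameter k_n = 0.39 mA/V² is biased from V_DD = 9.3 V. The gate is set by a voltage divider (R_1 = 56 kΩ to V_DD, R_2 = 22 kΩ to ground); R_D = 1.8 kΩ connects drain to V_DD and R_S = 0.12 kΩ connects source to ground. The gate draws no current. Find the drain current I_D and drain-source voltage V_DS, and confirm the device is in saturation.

V_G = V_DD·R_2/(R_1+R_2) = 9.3×22/78 = 2.62 V.
Assume saturation: I_D = (k_n/2)(V_GS − V_t)² with V_GS = V_G − I_D·R_S = 2.62 − 0.12·I_D.
Substituting gives 0.00281·I_D² − 1.03·I_D + 0.102 = 0, with roots I_D = 0.0986 or 368 mA.
The root I_D = 368 mA gives V_GS = -41.5 V ≤ V_t, so take I_D = 0.0986 mA.
Then V_GS = 2.61 V and V_DS = V_DD − I_D(R_D+R_S) = 9.3 − 0.0986×1.92 = 9.11 V.
Saturation requires V_DS ≥ V_GS − V_t = 0.711 V; 9.11 ≥ 0.711 ✓.

I_D ≈ 0.099 mA, V_DS ≈ 9.1 V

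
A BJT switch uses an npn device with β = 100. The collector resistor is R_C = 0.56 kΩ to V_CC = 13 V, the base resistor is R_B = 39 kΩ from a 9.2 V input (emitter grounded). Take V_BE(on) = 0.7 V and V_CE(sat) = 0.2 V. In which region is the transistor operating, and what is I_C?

active; I_C ≈ 22 mA

Assume active. Base-emitter loop: I_B = (V_BB − V_BE)/R_B = (9.2 − 0.7)/39 = 0.218 mA.
I_C = β·I_B = 100×0.218 = 21.8 mA.
V_CE = V_CC − I_C·R_C = 13 − 21.8×0.56 = 0.795 V > V_CE(sat), so the active-region assumption holds.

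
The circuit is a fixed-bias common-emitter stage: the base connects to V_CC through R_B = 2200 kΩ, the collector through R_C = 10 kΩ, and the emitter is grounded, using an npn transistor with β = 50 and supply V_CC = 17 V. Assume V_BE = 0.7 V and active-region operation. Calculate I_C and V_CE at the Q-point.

Base loop: V_CC = I_B·R_B + V_BE, so I_B = (17 − 0.7)/2200 kΩ = 0.00741 mA.
In the active region I_C = β·I_B = 50 × 0.00741 = 0.37 mA.
Collector loop: V_CE = V_CC − I_C·R_C = 17 − 0.37×10 = 13.3 V.
Since V_CE = 13.3 V > V_CE(sat) ≈ 0.2 V, the transistor is in the active region as assumed.

I_C ≈ 0.37 mA, V_CE ≈ 13 V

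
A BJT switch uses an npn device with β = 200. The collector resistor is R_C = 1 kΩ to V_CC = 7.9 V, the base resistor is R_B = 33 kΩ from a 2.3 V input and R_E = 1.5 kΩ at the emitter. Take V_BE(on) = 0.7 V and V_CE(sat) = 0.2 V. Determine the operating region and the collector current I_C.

Assume active. Base-emitter loop: I_B = (V_BB − V_BE)/(R_B + (β+1)R_E) = (2.3 − 0.7)/(33 + 201×1.5) = 0.00478 mA.
I_C = β·I_B = 200×0.00478 = 0.957 mA.
V_CE = V_CC − I_C·R_C − I_E·R_E = 7.9 − 0.957×1 − 0.961×1.5 = 5.5 V > V_CE(sat), so the active-region assumption holds.

active; I_C ≈ 0.96 mA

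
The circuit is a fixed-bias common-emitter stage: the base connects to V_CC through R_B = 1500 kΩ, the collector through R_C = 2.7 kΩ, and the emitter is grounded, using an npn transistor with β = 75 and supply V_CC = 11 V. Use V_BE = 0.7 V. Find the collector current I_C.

Base loop: V_CC = I_B·R_B + V_BE, so I_B = (11 − 0.7)/1500 kΩ = 0.00687 mA.
In the active region I_C = β·I_B = 75 × 0.00687 = 0.515 mA.
Collector loop: V_CE = V_CC − I_C·R_C = 11 − 0.515×2.7 = 9.61 V.
Since V_CE = 9.61 V > V_CE(sat) ≈ 0.2 V, the transistor is in the active region as assumed.

I_C ≈ 0.52 mA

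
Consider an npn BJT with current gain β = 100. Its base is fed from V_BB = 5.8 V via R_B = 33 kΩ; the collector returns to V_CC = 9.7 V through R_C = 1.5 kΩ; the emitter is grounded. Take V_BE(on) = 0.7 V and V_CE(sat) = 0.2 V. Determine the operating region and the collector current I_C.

Assume active: I_B = (5.8 − 0.7)/33 = 0.155 mA, giving I_C = β·I_B = 15.5 mA.
But then V_CE = 9.7 − 15.5×1.5 = -13.5 V < V_CE(sat) = 0.2 V — impossible in the active region.
So the transistor is saturated. With V_CE = 0.2 V, I_C = (V_CC − 0.2)/R_C = 9.5/1.5 = 6.33 mA.
Check: β·I_B = 15.5 mA > I_C = 6.33 mA, confirming saturation.

saturation; I_C ≈ 6.3 mA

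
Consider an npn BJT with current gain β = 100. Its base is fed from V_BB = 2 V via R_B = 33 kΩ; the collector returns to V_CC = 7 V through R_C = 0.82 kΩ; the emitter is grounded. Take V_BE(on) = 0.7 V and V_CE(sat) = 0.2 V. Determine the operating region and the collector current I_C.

Assume active. Base-emitter loop: I_B = (V_BB − V_BE)/R_B = (2 − 0.7)/33 = 0.0394 mA.
I_C = β·I_B = 100×0.0394 = 3.94 mA.
V_CE = V_CC − I_C·R_C = 7 − 3.94×0.82 = 3.77 V > V_CE(sat), so the active-region assumption holds.

active; I_C ≈ 3.9 mA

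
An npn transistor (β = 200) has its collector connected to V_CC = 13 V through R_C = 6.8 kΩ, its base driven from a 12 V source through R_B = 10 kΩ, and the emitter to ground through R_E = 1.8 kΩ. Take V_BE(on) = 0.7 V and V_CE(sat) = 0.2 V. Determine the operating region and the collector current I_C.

Assume active: I_B = (12 − 0.7)/(10 + 201×1.8) = 0.0304 mA, I_C = β·I_B = 6.08 mA.
Then V_CE = 13 − 6.08×6.8 − 6.11×1.8 = -39.3 V < 0.2 V — the active assumption fails.
Re-solve with V_CE = 0.2 V. KCL at the emitter: V_E/R_E = (V_BB−0.7−V_E)/R_B + (V_CC−0.2−V_E)/R_C, giving V_E = 3.75 V.
I_C = (V_CC − 0.2 − V_E)/R_C = (12.8 − 3.75)/6.8 = 1.33 mA.
Check: I_B = (11.3 − 3.75)/10 = 0.755 mA, and β·I_B = 151 mA > I_C, confirming saturation.

saturation; I_C ≈ 1.3 mA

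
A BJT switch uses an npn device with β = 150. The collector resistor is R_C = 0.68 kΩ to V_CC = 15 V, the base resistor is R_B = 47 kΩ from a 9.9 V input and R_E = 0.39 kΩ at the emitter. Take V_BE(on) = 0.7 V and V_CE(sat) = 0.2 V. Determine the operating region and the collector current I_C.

Assume active. Base-emitter loop: I_B = (V_BB − V_BE)/(R_B + (β+1)R_E) = (9.9 − 0.7)/(47 + 151×0.39) = 0.0869 mA.
I_C = β·I_B = 150×0.0869 = 13 mA.
V_CE = V_CC − I_C·R_C − I_E·R_E = 15 − 13×0.68 − 13.1×0.39 = 1.02 V > V_CE(sat), so the active-region assumption holds.

active; I_C ≈ 13 mA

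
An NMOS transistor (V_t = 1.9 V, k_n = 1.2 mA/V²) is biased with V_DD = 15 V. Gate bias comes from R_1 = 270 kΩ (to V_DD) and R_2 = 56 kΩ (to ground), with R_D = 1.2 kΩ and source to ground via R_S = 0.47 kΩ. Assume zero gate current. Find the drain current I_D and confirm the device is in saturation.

I_D ≈ 0.2 mA

V_G = V_DD·R_2/(R_1+R_2) = 15×56/326 = 2.58 V.
Assume saturation: I_D = (k_n/2)(V_GS − V_t)² with V_GS = V_G − I_D·R_S = 2.58 − 0.47·I_D.
Substituting gives 0.133·I_D² − 1.38·I_D + 0.275 = 0, with roots I_D = 0.203 or 10.2 mA.
The root I_D = 10.2 mA gives V_GS = -2.23 V ≤ V_t, so take I_D = 0.203 mA.
Then V_GS = 2.48 V and V_DS = V_DD − I_D(R_D+R_S) = 15 − 0.203×1.67 = 14.7 V.
Saturation requires V_DS ≥ V_GS − V_t = 0.581 V; 14.7 ≥ 0.581 ✓.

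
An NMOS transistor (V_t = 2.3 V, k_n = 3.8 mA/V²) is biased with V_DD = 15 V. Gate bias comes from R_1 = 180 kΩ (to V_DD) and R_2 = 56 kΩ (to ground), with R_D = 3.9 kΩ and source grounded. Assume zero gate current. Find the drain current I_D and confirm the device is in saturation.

V_G = V_DD·R_2/(R_1+R_2) = 15×56/236 = 3.56 V. With the source grounded, V_GS = V_G = 3.56 V.
Assume saturation: I_D = (k_n/2)(V_GS − V_t)² = (3.8/2)×(3.56 − 2.3)² = 1.9×1.26² = 3.01 mA.
V_DS = V_DD − I_D·R_D = 15 − 3.01×3.9 = 3.25 V.
Saturation requires V_DS ≥ V_GS − V_t = 1.26 V; 3.25 ≥ 1.26 ✓.

I_D ≈ 3 mA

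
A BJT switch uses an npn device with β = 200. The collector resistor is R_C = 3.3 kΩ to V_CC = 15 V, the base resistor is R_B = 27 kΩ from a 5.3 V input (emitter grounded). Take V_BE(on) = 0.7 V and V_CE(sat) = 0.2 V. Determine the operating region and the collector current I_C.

Assume active: I_B = (5.3 − 0.7)/27 = 0.17 mA, giving I_C = β·I_B = 34.1 mA.
But then V_CE = 15 − 34.1×3.3 = -97.4 V < V_CE(sat) = 0.2 V — impossible in the active region.
So the transistor is saturated. With V_CE = 0.2 V, I_C = (V_CC − 0.2)/R_C = 14.8/3.3 = 4.48 mA.
Check: β·I_B = 34.1 mA > I_C = 4.48 mA, confirming saturation.

saturation; I_C ≈ 4.5 mA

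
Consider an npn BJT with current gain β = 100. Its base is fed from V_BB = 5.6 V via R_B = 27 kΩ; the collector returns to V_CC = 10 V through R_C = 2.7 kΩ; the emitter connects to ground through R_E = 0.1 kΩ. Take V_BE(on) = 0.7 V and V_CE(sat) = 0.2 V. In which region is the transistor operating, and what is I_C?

saturation; I_C ≈ 3.5 mA

Assume active: I_B = (5.6 − 0.7)/(27 + 101×0.1) = 0.132 mA, I_C = β·I_B = 13.2 mA.
Then V_CE = 10 − 13.2×2.7 − 13.3×0.1 = -27 V < 0.2 V — the active assumption fails.
Re-solve with V_CE = 0.2 V. KCL at the emitter: V_E/R_E = (V_BB−0.7−V_E)/R_B + (V_CC−0.2−V_E)/R_C, giving V_E = 0.366 V.
I_C = (V_CC − 0.2 − V_E)/R_C = (9.8 − 0.366)/2.7 = 3.49 mA.
Check: I_B = (4.9 − 0.366)/27 = 0.168 mA, and β·I_B = 16.8 mA > I_C, confirming saturation.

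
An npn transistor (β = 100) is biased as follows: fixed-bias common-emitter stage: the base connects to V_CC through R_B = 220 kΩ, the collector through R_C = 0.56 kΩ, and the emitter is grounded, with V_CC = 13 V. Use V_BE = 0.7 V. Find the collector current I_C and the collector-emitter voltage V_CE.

Base loop: V_CC = I_B·R_B + V_BE, so I_B = (13 − 0.7)/220 kΩ = 0.0559 mA.
In the active region I_C = β·I_B = 100 × 0.0559 = 5.59 mA.
Collector loop: V_CE = V_CC − I_C·R_C = 13 − 5.59×0.56 = 9.87 V.
Since V_CE = 9.87 V > V_CE(sat) ≈ 0.2 V, the transistor is in the active region as assumed.

I_C ≈ 5.6 mA, V_CE ≈ 9.9 V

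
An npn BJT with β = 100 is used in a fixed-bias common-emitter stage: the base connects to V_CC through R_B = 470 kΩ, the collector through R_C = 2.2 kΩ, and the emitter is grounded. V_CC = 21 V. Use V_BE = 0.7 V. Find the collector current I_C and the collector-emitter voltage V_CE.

Base loop: V_CC = I_B·R_B + V_BE, so I_B = (21 − 0.7)/470 kΩ = 0.0432 mA.
In the active region I_C = β·I_B = 100 × 0.0432 = 4.32 mA.
Collector loop: V_CE = V_CC − I_C·R_C = 21 − 4.32×2.2 = 11.5 V.
Since V_CE = 11.5 V > V_CE(sat) ≈ 0.2 V, the transistor is in the active region as assumed.

I_C ≈ 4.3 mA, V_CE ≈ 11 V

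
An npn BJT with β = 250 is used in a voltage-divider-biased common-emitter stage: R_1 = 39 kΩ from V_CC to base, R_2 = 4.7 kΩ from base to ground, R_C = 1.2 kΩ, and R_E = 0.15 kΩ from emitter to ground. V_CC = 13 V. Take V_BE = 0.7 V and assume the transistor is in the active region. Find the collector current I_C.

Thevenize the base divider: V_Th = V_CC·R_2/(R_1+R_2) = 13×4.7/43.7 = 1.4 V, R_Th = R_1‖R_2 = 4.19 kΩ.
Base-emitter loop: V_Th = I_B·R_Th + V_BE + (β+1)I_B·R_E, so I_B = (1.4 − 0.7) / (4.19 + 251×0.15) = 0.0167 mA.
I_C = β·I_B = 250×0.0167 = 4.17 mA, and I_E = (β+1)I_B = 4.19 mA.
V_CE = V_CC − I_C·R_C − I_E·R_E = 13 − 4.17×1.2 − 4.19×0.15 = 7.37 V.
V_CE = 7.37 V > 0.2 V confirms active-region operation.

I_C ≈ 4.2 mA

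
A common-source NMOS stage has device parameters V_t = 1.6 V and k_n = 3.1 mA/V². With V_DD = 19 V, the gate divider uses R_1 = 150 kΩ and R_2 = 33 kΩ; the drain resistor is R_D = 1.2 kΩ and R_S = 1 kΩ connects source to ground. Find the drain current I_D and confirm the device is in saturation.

I_D ≈ 1 mA

V_G = V_DD·R_2/(R_1+R_2) = 19×33/183 = 3.43 V.
Assume saturation: I_D = (k_n/2)(V_GS − V_t)² with V_GS = V_G − I_D·R_S = 3.43 − 1·I_D.
Substituting gives 1.55·I_D² − 6.66·I_D + 5.17 = 0, with roots I_D = 1.02 or 3.28 mA.
The root I_D = 3.28 mA gives V_GS = 0.145 V ≤ V_t, so take I_D = 1.02 mA.
Then V_GS = 2.41 V and V_DS = V_DD − I_D(R_D+R_S) = 19 − 1.02×2.2 = 16.8 V.
Saturation requires V_DS ≥ V_GS − V_t = 0.81 V; 16.8 ≥ 0.81 ✓.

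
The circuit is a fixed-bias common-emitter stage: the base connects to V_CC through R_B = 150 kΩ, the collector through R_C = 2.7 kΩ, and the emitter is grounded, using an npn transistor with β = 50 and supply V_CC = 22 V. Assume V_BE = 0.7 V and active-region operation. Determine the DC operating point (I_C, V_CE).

Base loop: V_CC = I_B·R_B + V_BE, so I_B = (22 − 0.7)/150 kΩ = 0.142 mA.
In the active region I_C = β·I_B = 50 × 0.142 = 7.1 mA.
Collector loop: V_CE = V_CC − I_C·R_C = 22 − 7.1×2.7 = 2.83 V.
Since V_CE = 2.83 V > V_CE(sat) ≈ 0.2 V, the transistor is in the active region as assumed.

I_C ≈ 7.1 mA, V_CE ≈ 2.8 V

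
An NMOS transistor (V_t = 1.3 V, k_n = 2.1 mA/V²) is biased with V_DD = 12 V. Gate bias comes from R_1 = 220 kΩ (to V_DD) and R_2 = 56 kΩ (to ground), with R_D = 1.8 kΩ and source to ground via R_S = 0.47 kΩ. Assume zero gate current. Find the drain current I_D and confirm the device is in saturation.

V_G = V_DD·R_2/(R_1+R_2) = 12×56/276 = 2.43 V.
Assume saturation: I_D = (k_n/2)(V_GS − V_t)² with V_GS = V_G − I_D·R_S = 2.43 − 0.47·I_D.
Substituting gives 0.232·I_D² − 2.12·I_D + 1.35 = 0, with roots I_D = 0.69 or 8.45 mA.
The root I_D = 8.45 mA gives V_GS = -1.54 V ≤ V_t, so take I_D = 0.69 mA.
Then V_GS = 2.11 V and V_DS = V_DD − I_D(R_D+R_S) = 12 − 0.69×2.27 = 10.4 V.
Saturation requires V_DS ≥ V_GS − V_t = 0.811 V; 10.4 ≥ 0.811 ✓.

I_D ≈ 0.69 mA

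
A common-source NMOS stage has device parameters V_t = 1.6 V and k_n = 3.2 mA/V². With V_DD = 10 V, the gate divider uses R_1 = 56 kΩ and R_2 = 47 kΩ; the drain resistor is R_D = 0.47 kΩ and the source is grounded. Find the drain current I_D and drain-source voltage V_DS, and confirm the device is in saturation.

I_D ≈ 14 mA, V_DS ≈ 3.4 V

V_G = V_DD·R_2/(R_1+R_2) = 10×47/103 = 4.56 V. With the source grounded, V_GS = V_G = 4.56 V.
Assume saturation: I_D = (k_n/2)(V_GS − V_t)² = (3.2/2)×(4.56 − 1.6)² = 1.6×2.96² = 14 mA.
V_DS = V_DD − I_D·R_D = 10 − 14×0.47 = 3.4 V.
Saturation requires V_DS ≥ V_GS − V_t = 2.96 V; 3.4 ≥ 2.96 ✓.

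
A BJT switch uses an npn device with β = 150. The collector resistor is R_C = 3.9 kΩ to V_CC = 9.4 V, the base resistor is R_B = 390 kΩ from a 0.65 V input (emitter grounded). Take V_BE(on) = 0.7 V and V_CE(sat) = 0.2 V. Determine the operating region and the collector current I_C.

V_BB = 0.65 V ≤ V_BE(on) = 0.7 V, so the base-emitter junction is not forward biased.
The transistor is in cutoff: I_B = I_C = 0.

cutoff; I_C ≈ 0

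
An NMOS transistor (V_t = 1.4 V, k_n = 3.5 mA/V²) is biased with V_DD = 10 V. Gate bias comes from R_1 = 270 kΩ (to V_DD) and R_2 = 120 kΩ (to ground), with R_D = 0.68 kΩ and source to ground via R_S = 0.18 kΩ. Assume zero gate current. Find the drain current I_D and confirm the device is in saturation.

I_D ≈ 2.6 mA

V_G = V_DD·R_2/(R_1+R_2) = 10×120/390 = 3.08 V.
Assume saturation: I_D = (k_n/2)(V_GS − V_t)² with V_GS = V_G − I_D·R_S = 3.08 − 0.18·I_D.
Substituting gives 0.0567·I_D² − 2.06·I_D + 4.92 = 0, with roots I_D = 2.58 or 33.7 mA.
The root I_D = 33.7 mA gives V_GS = -2.99 V ≤ V_t, so take I_D = 2.58 mA.
Then V_GS = 2.61 V and V_DS = V_DD − I_D(R_D+R_S) = 10 − 2.58×0.86 = 7.78 V.
Saturation requires V_DS ≥ V_GS − V_t = 1.21 V; 7.78 ≥ 1.21 ✓.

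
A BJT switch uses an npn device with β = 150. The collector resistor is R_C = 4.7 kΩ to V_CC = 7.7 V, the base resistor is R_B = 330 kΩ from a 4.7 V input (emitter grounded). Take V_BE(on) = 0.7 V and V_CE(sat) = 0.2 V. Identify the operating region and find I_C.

saturation; I_C ≈ 1.6 mA

Assume active: I_B = (4.7 − 0.7)/330 = 0.0121 mA, giving I_C = β·I_B = 1.82 mA.
But then V_CE = 7.7 − 1.82×4.7 = -0.845 V < V_CE(sat) = 0.2 V — impossible in the active region.
So the transistor is saturated. With V_CE = 0.2 V, I_C = (V_CC − 0.2)/R_C = 7.5/4.7 = 1.6 mA.
Check: β·I_B = 1.82 mA > I_C = 1.6 mA, confirming saturation.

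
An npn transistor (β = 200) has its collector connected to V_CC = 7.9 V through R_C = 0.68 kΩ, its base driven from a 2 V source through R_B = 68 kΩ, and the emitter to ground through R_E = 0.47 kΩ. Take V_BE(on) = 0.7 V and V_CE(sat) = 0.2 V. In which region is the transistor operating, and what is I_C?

active; I_C ≈ 1.6 mA

Assume active. Base-emitter loop: I_B = (V_BB − V_BE)/(R_B + (β+1)R_E) = (2 − 0.7)/(68 + 201×0.47) = 0.008 mA.
I_C = β·I_B = 200×0.008 = 1.6 mA.
V_CE = V_CC − I_C·R_C − I_E·R_E = 7.9 − 1.6×0.68 − 1.61×0.47 = 6.06 V > V_CE(sat), so the active-region assumption holds.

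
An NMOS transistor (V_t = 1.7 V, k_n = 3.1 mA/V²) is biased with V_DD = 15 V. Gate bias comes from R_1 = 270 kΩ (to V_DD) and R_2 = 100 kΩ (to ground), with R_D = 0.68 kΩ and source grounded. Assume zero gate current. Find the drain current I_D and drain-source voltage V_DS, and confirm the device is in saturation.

V_G = V_DD·R_2/(R_1+R_2) = 15×100/370 = 4.05 V. With the source grounded, V_GS = V_G = 4.05 V.
Assume saturation: I_D = (k_n/2)(V_GS − V_t)² = (3.1/2)×(4.05 − 1.7)² = 1.55×2.35² = 8.59 mA.
V_DS = V_DD − I_D·R_D = 15 − 8.59×0.68 = 9.16 V.
Saturation requires V_DS ≥ V_GS − V_t = 2.35 V; 9.16 ≥ 2.35 ✓.

I_D ≈ 8.6 mA, V_DS ≈ 9.2 V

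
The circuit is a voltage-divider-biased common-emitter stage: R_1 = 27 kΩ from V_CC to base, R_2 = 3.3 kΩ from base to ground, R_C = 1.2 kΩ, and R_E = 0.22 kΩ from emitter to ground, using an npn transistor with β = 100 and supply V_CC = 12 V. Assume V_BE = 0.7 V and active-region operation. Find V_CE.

V_CE ≈ 8.6 V

Thevenize the base divider: V_Th = V_CC·R_2/(R_1+R_2) = 12×3.3/30.3 = 1.31 V, R_Th = R_1‖R_2 = 2.94 kΩ.
Base-emitter loop: V_Th = I_B·R_Th + V_BE + (β+1)I_B·R_E, so I_B = (1.31 − 0.7) / (2.94 + 101×0.22) = 0.0241 mA.
I_C = β·I_B = 100×0.0241 = 2.41 mA, and I_E = (β+1)I_B = 2.44 mA.
V_CE = V_CC − I_C·R_C − I_E·R_E = 12 − 2.41×1.2 − 2.44×0.22 = 8.57 V.
V_CE = 8.57 V > 0.2 V confirms active-region operation.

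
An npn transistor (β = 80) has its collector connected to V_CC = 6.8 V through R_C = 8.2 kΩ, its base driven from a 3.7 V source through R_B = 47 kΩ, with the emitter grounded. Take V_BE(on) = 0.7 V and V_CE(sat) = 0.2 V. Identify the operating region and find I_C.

Assume active: I_B = (3.7 − 0.7)/47 = 0.0638 mA, giving I_C = β·I_B = 5.11 mA.
But then V_CE = 6.8 − 5.11×8.2 = -35.1 V < V_CE(sat) = 0.2 V — impossible in the active region.
So the transistor is saturated. With V_CE = 0.2 V, I_C = (V_CC − 0.2)/R_C = 6.6/8.2 = 0.805 mA.
Check: β·I_B = 5.11 mA > I_C = 0.805 mA, confirming saturation.

saturation; I_C ≈ 0.8 mA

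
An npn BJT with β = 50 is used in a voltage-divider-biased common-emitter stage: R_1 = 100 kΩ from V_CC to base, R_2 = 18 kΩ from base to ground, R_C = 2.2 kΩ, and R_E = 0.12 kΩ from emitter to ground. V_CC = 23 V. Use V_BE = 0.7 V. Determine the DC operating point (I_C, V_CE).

I_C ≈ 6.6 mA, V_CE ≈ 7.7 V

Thevenize the base divider: V_Th = V_CC·R_2/(R_1+R_2) = 23×18/118 = 3.51 V, R_Th = R_1‖R_2 = 15.3 kΩ.
Base-emitter loop: V_Th = I_B·R_Th + V_BE + (β+1)I_B·R_E, so I_B = (3.51 − 0.7) / (15.3 + 51×0.12) = 0.131 mA.
I_C = β·I_B = 50×0.131 = 6.57 mA, and I_E = (β+1)I_B = 6.7 mA.
V_CE = V_CC − I_C·R_C − I_E·R_E = 23 − 6.57×2.2 − 6.7×0.12 = 7.74 V.
V_CE = 7.74 V > 0.2 V confirms active-region operation.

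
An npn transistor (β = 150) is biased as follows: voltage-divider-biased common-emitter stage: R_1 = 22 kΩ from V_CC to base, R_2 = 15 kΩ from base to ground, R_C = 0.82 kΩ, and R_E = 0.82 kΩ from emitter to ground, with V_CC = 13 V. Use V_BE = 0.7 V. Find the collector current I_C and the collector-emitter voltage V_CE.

Thevenize the base divider: V_Th = V_CC·R_2/(R_1+R_2) = 13×15/37 = 5.27 V, R_Th = R_1‖R_2 = 8.92 kΩ.
Base-emitter loop: V_Th = I_B·R_Th + V_BE + (β+1)I_B·R_E, so I_B = (5.27 − 0.7) / (8.92 + 151×0.82) = 0.0344 mA.
I_C = β·I_B = 150×0.0344 = 5.16 mA, and I_E = (β+1)I_B = 5.2 mA.
V_CE = V_CC − I_C·R_C − I_E·R_E = 13 − 5.16×0.82 − 5.2×0.82 = 4.5 V.
V_CE = 4.5 V > 0.2 V confirms active-region operation.

I_C ≈ 5.2 mA, V_CE ≈ 4.5 V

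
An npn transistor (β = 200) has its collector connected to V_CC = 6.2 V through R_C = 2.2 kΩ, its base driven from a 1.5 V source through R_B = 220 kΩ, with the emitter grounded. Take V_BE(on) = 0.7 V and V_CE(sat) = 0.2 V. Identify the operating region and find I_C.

Assume active. Base-emitter loop: I_B = (V_BB − V_BE)/R_B = (1.5 − 0.7)/220 = 0.00364 mA.
I_C = β·I_B = 200×0.00364 = 0.727 mA.
V_CE = V_CC − I_C·R_C = 6.2 − 0.727×2.2 = 4.6 V > V_CE(sat), so the active-region assumption holds.

active; I_C ≈ 0.73 mA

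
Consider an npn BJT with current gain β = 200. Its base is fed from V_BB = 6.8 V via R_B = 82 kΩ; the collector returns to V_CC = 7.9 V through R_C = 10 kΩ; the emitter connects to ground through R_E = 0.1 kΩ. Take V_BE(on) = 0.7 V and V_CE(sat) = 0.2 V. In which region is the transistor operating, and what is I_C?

Assume active: I_B = (6.8 − 0.7)/(82 + 201×0.1) = 0.0597 mA, I_C = β·I_B = 11.9 mA.
Then V_CE = 7.9 − 11.9×10 − 12×0.1 = -113 V < 0.2 V — the active assumption fails.
Re-solve with V_CE = 0.2 V. KCL at the emitter: V_E/R_E = (V_BB−0.7−V_E)/R_B + (V_CC−0.2−V_E)/R_C, giving V_E = 0.0835 V.
I_C = (V_CC − 0.2 − V_E)/R_C = (7.7 − 0.0835)/10 = 0.762 mA.
Check: I_B = (6.1 − 0.0835)/82 = 0.0734 mA, and β·I_B = 14.7 mA > I_C, confirming saturation.

saturation; I_C ≈ 0.76 mA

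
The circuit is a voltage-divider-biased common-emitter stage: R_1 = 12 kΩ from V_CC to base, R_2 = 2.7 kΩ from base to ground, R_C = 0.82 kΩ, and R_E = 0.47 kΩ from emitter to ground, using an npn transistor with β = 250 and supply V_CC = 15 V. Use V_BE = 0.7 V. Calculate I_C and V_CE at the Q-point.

I_C ≈ 4.3 mA, V_CE ≈ 9.5 V

Thevenize the base divider: V_Th = V_CC·R_2/(R_1+R_2) = 15×2.7/14.7 = 2.76 V, R_Th = R_1‖R_2 = 2.2 kΩ.
Base-emitter loop: V_Th = I_B·R_Th + V_BE + (β+1)I_B·R_E, so I_B = (2.76 − 0.7) / (2.2 + 251×0.47) = 0.0171 mA.
I_C = β·I_B = 250×0.0171 = 4.28 mA, and I_E = (β+1)I_B = 4.29 mA.
V_CE = V_CC − I_C·R_C − I_E·R_E = 15 − 4.28×0.82 − 4.29×0.47 = 9.48 V.
V_CE = 9.48 V > 0.2 V confirms active-region operation.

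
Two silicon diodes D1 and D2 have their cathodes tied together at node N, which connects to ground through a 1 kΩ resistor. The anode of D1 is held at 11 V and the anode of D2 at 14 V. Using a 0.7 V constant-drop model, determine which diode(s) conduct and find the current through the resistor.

Assume both conduct. Then node N would need to be at both 11−0.7 = 10.3 V and 14−0.7 = 13.3 V, which is impossible.
Assume only D2 conducts: V_N = 14 − 0.7 = 13.3 V, so I_R = 13.3/1 = 13.3 mA.
Check D1: its anode-to-cathode voltage is 11 − 13.3 = -2.3 V < 0.7 V, so it is off. The assumption is consistent.

Only D2 conducts; I_R ≈ 13 mA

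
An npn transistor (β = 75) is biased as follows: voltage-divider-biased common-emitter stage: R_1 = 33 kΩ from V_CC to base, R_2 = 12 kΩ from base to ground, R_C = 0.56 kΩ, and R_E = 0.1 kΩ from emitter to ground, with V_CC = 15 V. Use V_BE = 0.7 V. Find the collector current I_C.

Thevenize the base divider: V_Th = V_CC·R_2/(R_1+R_2) = 15×12/45 = 4 V, R_Th = R_1‖R_2 = 8.8 kΩ.
Base-emitter loop: V_Th = I_B·R_Th + V_BE + (β+1)I_B·R_E, so I_B = (4 − 0.7) / (8.8 + 76×0.1) = 0.201 mA.
I_C = β·I_B = 75×0.201 = 15.1 mA, and I_E = (β+1)I_B = 15.3 mA.
V_CE = V_CC − I_C·R_C − I_E·R_E = 15 − 15.1×0.56 − 15.3×0.1 = 5.02 V.
V_CE = 5.02 V > 0.2 V confirms active-region operation.

I_C ≈ 15 mA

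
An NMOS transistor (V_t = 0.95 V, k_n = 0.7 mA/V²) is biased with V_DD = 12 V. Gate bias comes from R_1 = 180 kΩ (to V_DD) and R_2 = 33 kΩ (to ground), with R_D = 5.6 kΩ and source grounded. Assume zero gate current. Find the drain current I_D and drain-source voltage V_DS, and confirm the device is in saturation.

V_G = V_DD·R_2/(R_1+R_2) = 12×33/213 = 1.86 V. With the source grounded, V_GS = V_G = 1.86 V.
Assume saturation: I_D = (k_n/2)(V_GS − V_t)² = (0.7/2)×(1.86 − 0.95)² = 0.35×0.909² = 0.289 mA.
V_DS = V_DD − I_D·R_D = 12 − 0.289×5.6 = 10.4 V.
Saturation requires V_DS ≥ V_GS − V_t = 0.909 V; 10.4 ≥ 0.909 ✓.

I_D ≈ 0.29 mA, V_DS ≈ 10 V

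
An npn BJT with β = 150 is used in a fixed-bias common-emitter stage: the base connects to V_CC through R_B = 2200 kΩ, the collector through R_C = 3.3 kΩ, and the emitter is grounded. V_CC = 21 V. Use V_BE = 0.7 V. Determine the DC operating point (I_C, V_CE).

Base loop: V_CC = I_B·R_B + V_BE, so I_B = (21 − 0.7)/2200 kΩ = 0.00923 mA.
In the active region I_C = β·I_B = 150 × 0.00923 = 1.38 mA.
Collector loop: V_CE = V_CC − I_C·R_C = 21 − 1.38×3.3 = 16.4 V.
Since V_CE = 16.4 V > V_CE(sat) ≈ 0.2 V, the transistor is in the active region as assumed.

I_C ≈ 1.4 mA, V_CE ≈ 16 V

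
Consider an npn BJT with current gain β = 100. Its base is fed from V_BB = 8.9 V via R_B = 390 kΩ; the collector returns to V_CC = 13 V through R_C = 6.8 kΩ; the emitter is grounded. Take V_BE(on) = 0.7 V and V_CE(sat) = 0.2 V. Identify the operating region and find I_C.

Assume active: I_B = (8.9 − 0.7)/390 = 0.021 mA, giving I_C = β·I_B = 2.1 mA.
But then V_CE = 13 − 2.1×6.8 = -1.3 V < V_CE(sat) = 0.2 V — impossible in the active region.
So the transistor is saturated. With V_CE = 0.2 V, I_C = (V_CC − 0.2)/R_C = 12.8/6.8 = 1.88 mA.
Check: β·I_B = 2.1 mA > I_C = 1.88 mA, confirming saturation.

saturation; I_C ≈ 1.9 mA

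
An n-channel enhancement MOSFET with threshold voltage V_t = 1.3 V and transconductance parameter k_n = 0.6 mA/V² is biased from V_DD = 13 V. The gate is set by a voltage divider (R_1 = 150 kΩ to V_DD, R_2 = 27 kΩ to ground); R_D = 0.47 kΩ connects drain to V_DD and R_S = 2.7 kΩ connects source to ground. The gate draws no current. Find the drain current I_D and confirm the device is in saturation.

V_G = V_DD·R_2/(R_1+R_2) = 13×27/177 = 1.98 V.
Assume saturation: I_D = (k_n/2)(V_GS − V_t)² with V_GS = V_G − I_D·R_S = 1.98 − 2.7·I_D.
Substituting gives 2.19·I_D² − 2.11·I_D + 0.14 = 0, with roots I_D = 0.0718 or 0.891 mA.
The root I_D = 0.891 mA gives V_GS = -0.424 V ≤ V_t, so take I_D = 0.0718 mA.
Then V_GS = 1.79 V and V_DS = V_DD − I_D(R_D+R_S) = 13 − 0.0718×3.17 = 12.8 V.
Saturation requires V_DS ≥ V_GS − V_t = 0.489 V; 12.8 ≥ 0.489 ✓.

I_D ≈ 0.072 mA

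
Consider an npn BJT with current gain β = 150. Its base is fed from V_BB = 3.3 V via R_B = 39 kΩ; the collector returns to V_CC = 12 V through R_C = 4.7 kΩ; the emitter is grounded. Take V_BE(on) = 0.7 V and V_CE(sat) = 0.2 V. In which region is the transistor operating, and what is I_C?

Assume active: I_B = (3.3 − 0.7)/39 = 0.0667 mA, giving I_C = β·I_B = 10 mA.
But then V_CE = 12 − 10×4.7 = -35 V < V_CE(sat) = 0.2 V — impossible in the active region.
So the transistor is saturated. With V_CE = 0.2 V, I_C = (V_CC − 0.2)/R_C = 11.8/4.7 = 2.51 mA.
Check: β·I_B = 10 mA > I_C = 2.51 mA, confirming saturation.

saturation; I_C ≈ 2.5 mA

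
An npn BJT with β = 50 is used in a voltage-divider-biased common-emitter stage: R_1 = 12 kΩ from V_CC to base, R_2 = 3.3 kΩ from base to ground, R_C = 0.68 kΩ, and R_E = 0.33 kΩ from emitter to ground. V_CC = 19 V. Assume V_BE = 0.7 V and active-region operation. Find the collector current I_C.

Thevenize the base divider: V_Th = V_CC·R_2/(R_1+R_2) = 19×3.3/15.3 = 4.1 V, R_Th = R_1‖R_2 = 2.59 kΩ.
Base-emitter loop: V_Th = I_B·R_Th + V_BE + (β+1)I_B·R_E, so I_B = (4.1 − 0.7) / (2.59 + 51×0.33) = 0.175 mA.
I_C = β·I_B = 50×0.175 = 8.75 mA, and I_E = (β+1)I_B = 8.92 mA.
V_CE = V_CC − I_C·R_C − I_E·R_E = 19 − 8.75×0.68 − 8.92×0.33 = 10.1 V.
V_CE = 10.1 V > 0.2 V confirms active-region operation.

I_C ≈ 8.7 mA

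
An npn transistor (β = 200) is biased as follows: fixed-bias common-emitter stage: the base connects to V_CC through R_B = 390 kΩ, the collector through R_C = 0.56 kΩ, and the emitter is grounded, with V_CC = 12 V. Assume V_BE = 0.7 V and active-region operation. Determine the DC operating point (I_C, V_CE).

I_C ≈ 5.8 mA, V_CE ≈ 8.8 V

Base loop: V_CC = I_B·R_B + V_BE, so I_B = (12 − 0.7)/390 kΩ = 0.029 mA.
In the active region I_C = β·I_B = 200 × 0.029 = 5.79 mA.
Collector loop: V_CE = V_CC − I_C·R_C = 12 − 5.79×0.56 = 8.75 V.
Since V_CE = 8.75 V > V_CE(sat) ≈ 0.2 V, the transistor is in the active region as assumed.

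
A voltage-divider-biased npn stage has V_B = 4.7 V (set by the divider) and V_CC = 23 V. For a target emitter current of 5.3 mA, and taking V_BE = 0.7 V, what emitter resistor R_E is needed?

R_E ≈ 0.75 kΩ

V_E = V_B − V_BE = 4.7 − 0.7 = 4 V.
R_E = V_E / I_E = 4 / 5.3 = 0.755 kΩ.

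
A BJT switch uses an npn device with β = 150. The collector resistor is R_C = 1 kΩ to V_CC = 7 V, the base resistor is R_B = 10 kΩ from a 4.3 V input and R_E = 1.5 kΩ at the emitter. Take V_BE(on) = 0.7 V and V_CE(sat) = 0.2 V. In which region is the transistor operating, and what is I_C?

active; I_C ≈ 2.3 mA

Assume active. Base-emitter loop: I_B = (V_BB − V_BE)/(R_B + (β+1)R_E) = (4.3 − 0.7)/(10 + 151×1.5) = 0.0152 mA.
I_C = β·I_B = 150×0.0152 = 2.28 mA.
V_CE = V_CC − I_C·R_C − I_E·R_E = 7 − 2.28×1 − 2.3×1.5 = 1.27 V > V_CE(sat), so the active-region assumption holds.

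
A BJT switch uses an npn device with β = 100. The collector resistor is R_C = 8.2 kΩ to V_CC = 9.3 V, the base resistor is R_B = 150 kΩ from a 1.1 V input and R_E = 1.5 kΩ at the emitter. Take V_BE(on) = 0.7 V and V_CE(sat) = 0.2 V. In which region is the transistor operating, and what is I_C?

active; I_C ≈ 0.13 mA

Assume active. Base-emitter loop: I_B = (V_BB − V_BE)/(R_B + (β+1)R_E) = (1.1 − 0.7)/(150 + 101×1.5) = 0.00133 mA.
I_C = β·I_B = 100×0.00133 = 0.133 mA.
V_CE = V_CC − I_C·R_C − I_E·R_E = 9.3 − 0.133×8.2 − 0.134×1.5 = 8.01 V > V_CE(sat), so the active-region assumption holds.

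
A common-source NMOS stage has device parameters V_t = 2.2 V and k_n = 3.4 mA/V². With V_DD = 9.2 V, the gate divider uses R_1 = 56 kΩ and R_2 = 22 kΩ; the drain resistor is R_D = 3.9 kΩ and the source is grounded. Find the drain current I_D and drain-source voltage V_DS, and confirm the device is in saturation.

V_G = V_DD·R_2/(R_1+R_2) = 9.2×22/78 = 2.59 V. With the source grounded, V_GS = V_G = 2.59 V.
Assume saturation: I_D = (k_n/2)(V_GS − V_t)² = (3.4/2)×(2.59 − 2.2)² = 1.7×0.395² = 0.265 mA.
V_DS = V_DD − I_D·R_D = 9.2 − 0.265×3.9 = 8.17 V.
Saturation requires V_DS ≥ V_GS − V_t = 0.395 V; 8.17 ≥ 0.395 ✓.

I_D ≈ 0.27 mA, V_DS ≈ 8.2 V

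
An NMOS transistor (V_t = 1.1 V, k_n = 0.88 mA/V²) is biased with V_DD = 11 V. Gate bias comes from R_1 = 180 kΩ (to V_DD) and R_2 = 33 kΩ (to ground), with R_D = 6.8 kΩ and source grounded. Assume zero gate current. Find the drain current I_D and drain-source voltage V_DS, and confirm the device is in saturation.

I_D ≈ 0.16 mA, V_DS ≈ 9.9 V

V_G = V_DD·R_2/(R_1+R_2) = 11×33/213 = 1.7 V. With the source grounded, V_GS = V_G = 1.7 V.
Assume saturation: I_D = (k_n/2)(V_GS − V_t)² = (0.88/2)×(1.7 − 1.1)² = 0.44×0.604² = 0.161 mA.
V_DS = V_DD − I_D·R_D = 11 − 0.161×6.8 = 9.91 V.
Saturation requires V_DS ≥ V_GS − V_t = 0.604 V; 9.91 ≥ 0.604 ✓.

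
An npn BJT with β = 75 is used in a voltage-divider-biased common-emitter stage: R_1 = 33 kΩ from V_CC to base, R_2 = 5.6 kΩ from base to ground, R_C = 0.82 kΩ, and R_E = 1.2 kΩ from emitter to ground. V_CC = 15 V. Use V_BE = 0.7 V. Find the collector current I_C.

I_C ≈ 1.2 mA

Thevenize the base divider: V_Th = V_CC·R_2/(R_1+R_2) = 15×5.6/38.6 = 2.18 V, R_Th = R_1‖R_2 = 4.79 kΩ.
Base-emitter loop: V_Th = I_B·R_Th + V_BE + (β+1)I_B·R_E, so I_B = (2.18 − 0.7) / (4.79 + 76×1.2) = 0.0154 mA.
I_C = β·I_B = 75×0.0154 = 1.15 mA, and I_E = (β+1)I_B = 1.17 mA.
V_CE = V_CC − I_C·R_C − I_E·R_E = 15 − 1.15×0.82 − 1.17×1.2 = 12.7 V.
V_CE = 12.7 V > 0.2 V confirms active-region operation.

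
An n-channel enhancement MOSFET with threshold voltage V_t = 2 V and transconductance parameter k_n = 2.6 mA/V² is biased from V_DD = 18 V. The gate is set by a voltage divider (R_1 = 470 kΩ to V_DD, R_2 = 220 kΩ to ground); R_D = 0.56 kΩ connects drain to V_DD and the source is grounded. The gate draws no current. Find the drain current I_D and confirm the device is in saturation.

I_D ≈ 18 mA

V_G = V_DD·R_2/(R_1+R_2) = 18×220/690 = 5.74 V. With the source grounded, V_GS = V_G = 5.74 V.
Assume saturation: I_D = (k_n/2)(V_GS − V_t)² = (2.6/2)×(5.74 − 2)² = 1.3×3.74² = 18.2 mA.
V_DS = V_DD − I_D·R_D = 18 − 18.2×0.56 = 7.82 V.
Saturation requires V_DS ≥ V_GS − V_t = 3.74 V; 7.82 ≥ 3.74 ✓.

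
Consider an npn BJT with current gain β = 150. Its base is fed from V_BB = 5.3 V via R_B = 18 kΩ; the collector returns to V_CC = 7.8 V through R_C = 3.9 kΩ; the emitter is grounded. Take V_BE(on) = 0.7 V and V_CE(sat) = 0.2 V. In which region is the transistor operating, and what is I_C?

saturation; I_C ≈ 1.9 mA

Assume active: I_B = (5.3 − 0.7)/18 = 0.256 mA, giving I_C = β·I_B = 38.3 mA.
But then V_CE = 7.8 − 38.3×3.9 = -142 V < V_CE(sat) = 0.2 V — impossible in the active region.
So the transistor is saturated. With V_CE = 0.2 V, I_C = (V_CC − 0.2)/R_C = 7.6/3.9 = 1.95 mA.
Check: β·I_B = 38.3 mA > I_C = 1.95 mA, confirming saturation.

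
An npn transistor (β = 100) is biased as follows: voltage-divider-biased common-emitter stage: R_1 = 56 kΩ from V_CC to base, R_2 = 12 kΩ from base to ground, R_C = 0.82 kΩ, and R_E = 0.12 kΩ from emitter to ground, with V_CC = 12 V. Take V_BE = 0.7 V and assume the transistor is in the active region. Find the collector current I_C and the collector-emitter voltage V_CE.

I_C ≈ 6.4 mA, V_CE ≈ 5.9 V

Thevenize the base divider: V_Th = V_CC·R_2/(R_1+R_2) = 12×12/68 = 2.12 V, R_Th = R_1‖R_2 = 9.88 kΩ.
Base-emitter loop: V_Th = I_B·R_Th + V_BE + (β+1)I_B·R_E, so I_B = (2.12 − 0.7) / (9.88 + 101×0.12) = 0.0644 mA.
I_C = β·I_B = 100×0.0644 = 6.44 mA, and I_E = (β+1)I_B = 6.51 mA.
V_CE = V_CC − I_C·R_C − I_E·R_E = 12 − 6.44×0.82 − 6.51×0.12 = 5.94 V.
V_CE = 5.94 V > 0.2 V confirms active-region operation.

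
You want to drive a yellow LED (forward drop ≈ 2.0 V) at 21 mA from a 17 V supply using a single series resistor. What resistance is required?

R ≈ 0.71 kΩ

The resistor drops V_S − V_D = 17 − 2.0 = 15 V at 21 mA.
R = 15 V / 21 mA = 0.714 kΩ.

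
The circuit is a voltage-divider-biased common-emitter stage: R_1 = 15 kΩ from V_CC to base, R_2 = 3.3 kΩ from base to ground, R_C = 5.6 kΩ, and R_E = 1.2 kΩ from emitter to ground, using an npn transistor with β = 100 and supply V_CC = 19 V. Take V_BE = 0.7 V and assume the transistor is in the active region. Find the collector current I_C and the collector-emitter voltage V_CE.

I_C ≈ 2.2 mA, V_CE ≈ 4 V

Thevenize the base divider: V_Th = V_CC·R_2/(R_1+R_2) = 19×3.3/18.3 = 3.43 V, R_Th = R_1‖R_2 = 2.7 kΩ.
Base-emitter loop: V_Th = I_B·R_Th + V_BE + (β+1)I_B·R_E, so I_B = (3.43 − 0.7) / (2.7 + 101×1.2) = 0.022 mA.
I_C = β·I_B = 100×0.022 = 2.2 mA, and I_E = (β+1)I_B = 2.22 mA.
V_CE = V_CC − I_C·R_C − I_E·R_E = 19 − 2.2×5.6 − 2.22×1.2 = 4.01 V.
V_CE = 4.01 V > 0.2 V confirms active-region operation.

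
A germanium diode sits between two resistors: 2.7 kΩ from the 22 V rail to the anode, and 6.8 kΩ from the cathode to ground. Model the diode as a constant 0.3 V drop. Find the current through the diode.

I ≈ 2.3 mA

The two resistors are in series with the diode, so KVL gives 22 = I·2.7 + 0.3 + I·6.8.
I = (22 − 0.3) / (2.7 + 6.8) kΩ = 21.7 / 9.5 = 2.28 mA.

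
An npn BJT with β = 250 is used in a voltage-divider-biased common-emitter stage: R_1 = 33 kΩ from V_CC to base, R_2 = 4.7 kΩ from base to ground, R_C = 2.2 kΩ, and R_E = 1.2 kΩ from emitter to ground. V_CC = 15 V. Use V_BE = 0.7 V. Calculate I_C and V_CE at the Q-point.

Thevenize the base divider: V_Th = V_CC·R_2/(R_1+R_2) = 15×4.7/37.7 = 1.87 V, R_Th = R_1‖R_2 = 4.11 kΩ.
Base-emitter loop: V_Th = I_B·R_Th + V_BE + (β+1)I_B·R_E, so I_B = (1.87 − 0.7) / (4.11 + 251×1.2) = 0.00383 mA.
I_C = β·I_B = 250×0.00383 = 0.958 mA, and I_E = (β+1)I_B = 0.962 mA.
V_CE = V_CC − I_C·R_C − I_E·R_E = 15 − 0.958×2.2 − 0.962×1.2 = 11.7 V.
V_CE = 11.7 V > 0.2 V confirms active-region operation.

I_C ≈ 0.96 mA, V_CE ≈ 12 V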